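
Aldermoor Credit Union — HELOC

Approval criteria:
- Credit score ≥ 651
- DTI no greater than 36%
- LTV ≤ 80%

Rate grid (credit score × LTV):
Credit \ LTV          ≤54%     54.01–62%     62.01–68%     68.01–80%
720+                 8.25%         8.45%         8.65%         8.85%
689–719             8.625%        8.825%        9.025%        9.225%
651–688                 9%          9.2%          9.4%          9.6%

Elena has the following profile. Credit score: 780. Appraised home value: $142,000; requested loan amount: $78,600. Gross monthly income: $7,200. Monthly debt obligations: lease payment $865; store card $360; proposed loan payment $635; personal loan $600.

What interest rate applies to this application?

Credit score 780 ≥ 651; Total monthly debts = (865 + 360 + 635 + 600) = 2,460. DTI: 2,460 ÷ 7,200 = 34.2%, within the 36% cap
LTV = 78,600/142,000 = 55.4% ≤ 80%
Row: 780 falls in 720+. Column: 55.4% falls in 54.01–62%. Rate = 8.45%.

8.45%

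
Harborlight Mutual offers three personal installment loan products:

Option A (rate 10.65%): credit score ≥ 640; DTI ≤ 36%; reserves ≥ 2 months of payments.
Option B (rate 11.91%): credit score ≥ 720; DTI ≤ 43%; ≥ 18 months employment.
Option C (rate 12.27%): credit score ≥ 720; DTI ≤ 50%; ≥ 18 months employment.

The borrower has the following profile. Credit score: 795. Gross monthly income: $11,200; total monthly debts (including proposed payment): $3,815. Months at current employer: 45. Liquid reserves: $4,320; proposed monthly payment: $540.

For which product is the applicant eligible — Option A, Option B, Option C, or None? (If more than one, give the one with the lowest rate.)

Option A

DTI = 3,815/11,200 = 34.1%.
Reserves = 4,320/540 = 8.0 months.
Option A: score 795 ≥ 640; DTI 34.1% ≤ 36%; reserves 8.0 ≥ 2 mo → qualifies.
Option B: score 795 ≥ 720; DTI 34.1% ≤ 43%; employment 45 ≥ 18 mo → qualifies.
Option C: score 795 ≥ 720; DTI 34.1% ≤ 50%; employment 45 ≥ 18 mo → qualifies.
Qualifying: Option A, Option B, Option C. Lowest rate is 10.65% → Option A.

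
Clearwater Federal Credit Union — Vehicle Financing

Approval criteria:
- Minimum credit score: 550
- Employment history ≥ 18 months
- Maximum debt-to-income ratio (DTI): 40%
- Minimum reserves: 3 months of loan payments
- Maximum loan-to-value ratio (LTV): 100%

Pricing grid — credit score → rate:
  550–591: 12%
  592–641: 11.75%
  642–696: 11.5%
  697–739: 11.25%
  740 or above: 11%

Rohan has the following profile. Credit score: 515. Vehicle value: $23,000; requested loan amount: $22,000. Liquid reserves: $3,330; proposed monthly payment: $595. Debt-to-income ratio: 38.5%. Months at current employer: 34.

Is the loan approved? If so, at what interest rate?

Denied

Credit score 515 < 550 (below minimum)
LTV: 22,000 ÷ 23,000 = 95.7%, within 100% cap
Employment 34 ≥ 18 months
DTI 38.5% is within the 40% limit
Reserves: 3,330 ÷ 595 = 5.6 months (meets 3-month minimum)
Not all requirements met → denied.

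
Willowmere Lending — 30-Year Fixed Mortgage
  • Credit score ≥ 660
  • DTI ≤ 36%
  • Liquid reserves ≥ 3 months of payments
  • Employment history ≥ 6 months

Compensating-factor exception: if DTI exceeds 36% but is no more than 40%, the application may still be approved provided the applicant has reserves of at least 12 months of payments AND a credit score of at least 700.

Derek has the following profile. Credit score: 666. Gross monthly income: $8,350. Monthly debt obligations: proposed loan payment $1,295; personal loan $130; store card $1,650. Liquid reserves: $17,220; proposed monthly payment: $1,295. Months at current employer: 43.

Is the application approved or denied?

Credit score 666 ≥ 660 (meets base)
Total debts = (1,295 + 130 + 1,650) = 3,075. DTI: 3,075 ÷ 8,350 = 36.8%, over the 36% base limit.
Reserves = 17,220/1,295 = 13.3 months ≥ 3
Employment 43 ≥ 6 months
36.8% falls in the override range (36%–40%), so the compensating-factor test applies.
Override check — reserves: 13.3 mo (ok); score: 666 (below 700).
Compensating-factor requirement not fully met.

Denied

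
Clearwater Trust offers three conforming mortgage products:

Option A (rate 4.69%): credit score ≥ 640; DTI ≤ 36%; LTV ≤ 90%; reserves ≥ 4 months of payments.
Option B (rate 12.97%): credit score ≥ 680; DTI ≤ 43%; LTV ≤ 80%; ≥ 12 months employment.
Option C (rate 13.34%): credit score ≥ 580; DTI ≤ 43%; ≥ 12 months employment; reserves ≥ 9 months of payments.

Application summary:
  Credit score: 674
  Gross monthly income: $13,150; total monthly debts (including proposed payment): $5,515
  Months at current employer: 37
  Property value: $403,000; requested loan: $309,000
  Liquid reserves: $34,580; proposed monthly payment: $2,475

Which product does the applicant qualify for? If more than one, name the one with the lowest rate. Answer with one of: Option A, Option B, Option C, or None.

DTI = 5,515/13,150 = 41.9%.
LTV = 309,000/403,000 = 76.7%.
Reserves = 34,580/2,475 = 14.0 months.
Option A: score 674 ≥ 640; DTI 41.9% > 36%; LTV 76.7% ≤ 90%; reserves 14.0 ≥ 4 mo → does not qualify.
Option B: score 674 < 680; DTI 41.9% ≤ 43%; LTV 76.7% ≤ 80%; employment 37 ≥ 12 mo → does not qualify.
Option C: score 674 ≥ 580; DTI 41.9% ≤ 43%; employment 37 ≥ 12 mo; reserves 14.0 ≥ 9 mo → qualifies.

Option C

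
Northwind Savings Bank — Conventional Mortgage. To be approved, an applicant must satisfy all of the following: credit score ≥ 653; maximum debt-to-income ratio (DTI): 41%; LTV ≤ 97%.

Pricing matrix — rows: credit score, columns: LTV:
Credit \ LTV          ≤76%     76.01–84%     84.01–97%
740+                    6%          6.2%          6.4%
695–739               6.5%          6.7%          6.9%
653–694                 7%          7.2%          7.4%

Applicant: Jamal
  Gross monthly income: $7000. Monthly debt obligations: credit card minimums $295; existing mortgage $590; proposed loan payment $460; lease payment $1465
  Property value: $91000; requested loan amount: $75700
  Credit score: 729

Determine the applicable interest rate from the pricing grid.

6.7%

Credit score 729 ≥ 653; Total monthly debts = (295 + 590 + 460 + 1,465) = 2,810. Debt-to-income = 2,810/7,000 = 40.1% — meets 41% limit
Loan-to-value = 75,700/91,000 = 83.2% — pass (97% max)
Credit 729 → row 695–739; LTV 83.2% → column 76.01–84%. Grid cell → 6.7%.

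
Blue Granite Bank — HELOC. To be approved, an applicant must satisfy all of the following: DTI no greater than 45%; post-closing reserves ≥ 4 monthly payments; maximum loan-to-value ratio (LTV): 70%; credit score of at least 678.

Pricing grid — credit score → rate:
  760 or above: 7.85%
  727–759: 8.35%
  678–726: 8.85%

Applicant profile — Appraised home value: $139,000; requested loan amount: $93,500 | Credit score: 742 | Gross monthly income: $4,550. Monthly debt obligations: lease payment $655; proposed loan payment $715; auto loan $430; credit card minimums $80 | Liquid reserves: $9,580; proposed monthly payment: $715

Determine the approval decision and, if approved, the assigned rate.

Approved at 8.35%

Credit score 742 ≥ 678 (meets minimum)
Liquid reserves cover 9,580/715 = 13.4 months — ≥ 4 required
LTV = 93,500/139,000 = 67.3% ≤ 70%
Total monthly debts = (655 + 715 + 430 + 80) = 1,880. Debt-to-income = 1,880/4,550 = 41.3% — meets 45% limit
All requirements met. Score 742 falls in the 727–759 tier → 8.35%.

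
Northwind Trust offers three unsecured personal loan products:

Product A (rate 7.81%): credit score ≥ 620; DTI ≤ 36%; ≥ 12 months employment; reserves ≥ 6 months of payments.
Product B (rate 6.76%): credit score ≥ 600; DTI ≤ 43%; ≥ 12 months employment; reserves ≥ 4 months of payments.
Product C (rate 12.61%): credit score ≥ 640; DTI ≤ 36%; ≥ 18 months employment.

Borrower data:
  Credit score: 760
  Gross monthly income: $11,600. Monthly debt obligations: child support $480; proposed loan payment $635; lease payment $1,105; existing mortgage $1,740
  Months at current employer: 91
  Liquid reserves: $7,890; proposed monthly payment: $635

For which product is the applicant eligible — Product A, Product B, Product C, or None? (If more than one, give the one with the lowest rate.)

Product B

Total debts = (480 + 635 + 1,105 + 1,740) = 3,960; DTI = 3,960/11,600 = 34.1%.
Reserves = 7,890/635 = 12.4 months.
Product A: score 760 ≥ 620; DTI 34.1% ≤ 36%; employment 91 ≥ 12 mo; reserves 12.4 ≥ 6 mo → qualifies.
Product B: score 760 ≥ 600; DTI 34.1% ≤ 43%; employment 91 ≥ 12 mo; reserves 12.4 ≥ 4 mo → qualifies.
Product C: score 760 ≥ 640; DTI 34.1% ≤ 36%; employment 91 ≥ 18 mo → qualifies.
Qualifying: Product A, Product B, Product C. Lowest rate is 6.76% → Product B.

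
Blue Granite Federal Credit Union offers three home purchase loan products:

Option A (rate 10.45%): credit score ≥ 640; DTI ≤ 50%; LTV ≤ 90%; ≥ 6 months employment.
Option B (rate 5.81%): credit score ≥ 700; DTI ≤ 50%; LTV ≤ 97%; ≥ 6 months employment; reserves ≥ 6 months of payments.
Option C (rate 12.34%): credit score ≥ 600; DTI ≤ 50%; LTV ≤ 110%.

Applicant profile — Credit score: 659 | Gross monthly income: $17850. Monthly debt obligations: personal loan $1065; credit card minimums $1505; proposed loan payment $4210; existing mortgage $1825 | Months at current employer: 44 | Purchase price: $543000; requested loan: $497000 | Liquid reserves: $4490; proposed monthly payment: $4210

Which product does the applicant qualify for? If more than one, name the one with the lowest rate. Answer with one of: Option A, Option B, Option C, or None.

Total debts = (1,065 + 1,505 + 4,210 + 1,825) = 8,605; DTI = 8,605/17,850 = 48.2%.
LTV = 497,000/543,000 = 91.5%.
Reserves = 4,490/4,210 = 1.1 months.
Option A: score 659 ≥ 640; DTI 48.2% ≤ 50%; LTV 91.5% > 90%; employment 44 ≥ 6 mo → does not qualify.
Option B: score 659 < 700; DTI 48.2% ≤ 50%; LTV 91.5% ≤ 97%; employment 44 ≥ 6 mo; reserves 1.1 < 6 mo → does not qualify.
Option C: score 659 ≥ 600; DTI 48.2% ≤ 50%; LTV 91.5% ≤ 110% → qualifies.

Option C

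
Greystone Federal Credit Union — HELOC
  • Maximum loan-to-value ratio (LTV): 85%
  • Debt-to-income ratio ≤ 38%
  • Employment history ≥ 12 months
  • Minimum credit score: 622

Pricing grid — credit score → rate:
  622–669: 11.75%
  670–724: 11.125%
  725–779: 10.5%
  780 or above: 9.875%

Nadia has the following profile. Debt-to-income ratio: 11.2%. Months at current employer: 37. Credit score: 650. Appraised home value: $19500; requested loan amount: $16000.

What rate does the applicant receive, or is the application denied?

Credit score 650 ≥ 622 (meets minimum)
Employment 37 ≥ 12 months
DTI 11.2% ≤ 38%
LTV: 16,000 ÷ 19,500 = 82.1%, within 85% cap
All requirements met. Score 650 falls in the 622–669 tier → 11.75%.

Approved at 11.75%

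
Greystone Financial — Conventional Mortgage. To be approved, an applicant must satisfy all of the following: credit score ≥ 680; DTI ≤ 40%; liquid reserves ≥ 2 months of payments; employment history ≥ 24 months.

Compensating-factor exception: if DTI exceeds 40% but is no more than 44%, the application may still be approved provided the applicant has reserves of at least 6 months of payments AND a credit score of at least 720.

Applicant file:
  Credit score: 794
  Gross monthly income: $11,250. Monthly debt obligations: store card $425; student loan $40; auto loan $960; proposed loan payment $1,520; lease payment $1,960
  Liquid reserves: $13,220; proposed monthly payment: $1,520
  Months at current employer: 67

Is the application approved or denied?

Approved

Credit score 794 ≥ 680 (meets base)
Total debts = (425 + 40 + 960 + 1,520 + 1,960) = 4,905. DTI: 4,905 ÷ 11,250 = 43.6%, over the 40% base limit.
Reserves: 13,220 ÷ 1,520 = 8.7 months (meets 2-month minimum)
Employment 67 ≥ 24 months
43.6% falls in the override range (40%–44%), so the compensating-factor test applies.
Reserves 8.7 ≥ 6 months; credit score 794 ≥ 720.
Both override conditions satisfied; DTI exception granted.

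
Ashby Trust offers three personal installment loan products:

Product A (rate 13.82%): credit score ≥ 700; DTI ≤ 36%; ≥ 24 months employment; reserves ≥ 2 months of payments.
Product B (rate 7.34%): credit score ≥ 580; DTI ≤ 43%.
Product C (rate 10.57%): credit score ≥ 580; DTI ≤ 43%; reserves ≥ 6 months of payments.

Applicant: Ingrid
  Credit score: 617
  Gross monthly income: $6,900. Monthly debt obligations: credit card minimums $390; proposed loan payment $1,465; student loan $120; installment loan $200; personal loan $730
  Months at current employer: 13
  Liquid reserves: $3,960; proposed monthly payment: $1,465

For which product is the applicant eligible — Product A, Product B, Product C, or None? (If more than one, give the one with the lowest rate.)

Product B

Total debts = (390 + 1,465 + 120 + 200 + 730) = 2,905; DTI = 2,905/6,900 = 42.1%.
Reserves = 3,960/1,465 = 2.7 months.
Product A: score 617 < 700; DTI 42.1% > 36%; employment 13 < 24 mo; reserves 2.7 ≥ 2 mo → does not qualify.
Product B: score 617 ≥ 580; DTI 42.1% ≤ 43% → qualifies.
Product C: score 617 ≥ 580; DTI 42.1% ≤ 43%; reserves 2.7 < 6 mo → does not qualify.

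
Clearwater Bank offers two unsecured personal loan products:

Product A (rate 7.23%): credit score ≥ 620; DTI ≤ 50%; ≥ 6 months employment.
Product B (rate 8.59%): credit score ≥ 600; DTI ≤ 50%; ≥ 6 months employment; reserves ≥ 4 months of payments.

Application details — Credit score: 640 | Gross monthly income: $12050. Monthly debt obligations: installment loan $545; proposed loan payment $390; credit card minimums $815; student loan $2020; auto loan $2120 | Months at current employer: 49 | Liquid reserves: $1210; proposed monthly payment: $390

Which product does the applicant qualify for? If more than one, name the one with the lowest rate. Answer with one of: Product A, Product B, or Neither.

Product A

Total debts = (545 + 390 + 815 + 2,020 + 2,120) = 5,890; DTI = 5,890/12,050 = 48.9%.
Reserves = 1,210/390 = 3.1 months.
Product A: score 640 ≥ 620; DTI 48.9% ≤ 50%; employment 49 ≥ 6 mo → qualifies.
Product B: score 640 ≥ 600; DTI 48.9% ≤ 50%; employment 49 ≥ 6 mo; reserves 3.1 < 4 mo → does not qualify.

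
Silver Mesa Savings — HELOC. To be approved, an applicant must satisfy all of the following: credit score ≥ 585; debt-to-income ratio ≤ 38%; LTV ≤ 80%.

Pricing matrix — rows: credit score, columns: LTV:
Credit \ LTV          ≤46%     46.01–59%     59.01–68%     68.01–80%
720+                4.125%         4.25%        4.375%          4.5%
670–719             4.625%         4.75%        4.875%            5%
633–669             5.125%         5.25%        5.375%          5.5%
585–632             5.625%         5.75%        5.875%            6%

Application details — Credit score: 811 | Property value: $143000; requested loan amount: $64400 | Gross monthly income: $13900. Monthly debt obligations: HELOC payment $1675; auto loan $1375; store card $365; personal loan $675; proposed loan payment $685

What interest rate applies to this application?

Credit score 811 ≥ 585; Total monthly debts = (1,675 + 1,375 + 365 + 675 + 685) = 4,775. DTI = 4,775/13,900 = 34.4% ≤ 38%
LTV: 64,400 ÷ 143,000 = 45%, within 80% cap
Credit 811 → row 720+; LTV 45% → column ≤46%. Grid cell → 4.125%.

4.125%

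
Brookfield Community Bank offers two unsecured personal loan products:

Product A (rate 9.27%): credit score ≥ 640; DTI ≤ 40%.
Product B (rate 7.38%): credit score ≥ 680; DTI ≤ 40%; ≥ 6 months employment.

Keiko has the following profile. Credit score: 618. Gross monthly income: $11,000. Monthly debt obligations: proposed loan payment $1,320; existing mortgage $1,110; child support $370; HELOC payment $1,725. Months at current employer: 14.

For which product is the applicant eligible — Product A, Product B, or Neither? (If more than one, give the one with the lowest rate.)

Total debts = (1,320 + 1,110 + 370 + 1,725) = 4,525; DTI = 4,525/11,000 = 41.1%.
Product A: score 618 < 640; DTI 41.1% > 40% → does not qualify.
Product B: score 618 < 680; DTI 41.1% > 40%; employment 14 ≥ 6 mo → does not qualify.

Neither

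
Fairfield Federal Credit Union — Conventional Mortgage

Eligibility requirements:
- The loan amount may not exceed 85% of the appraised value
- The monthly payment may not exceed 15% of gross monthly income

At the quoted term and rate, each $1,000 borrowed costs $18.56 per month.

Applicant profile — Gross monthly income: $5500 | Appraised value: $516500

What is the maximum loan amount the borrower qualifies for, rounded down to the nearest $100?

Payment cap: 15% × $5,500 = $825/month.
At $18.56 per $1,000, that supports 825/18.56 × 1,000 ≈ $44,450 → $44,400.
LTV cap: 85% × $516,500 = $439,025 → $439,000.
Binding constraint: payment-to-income.

$44,400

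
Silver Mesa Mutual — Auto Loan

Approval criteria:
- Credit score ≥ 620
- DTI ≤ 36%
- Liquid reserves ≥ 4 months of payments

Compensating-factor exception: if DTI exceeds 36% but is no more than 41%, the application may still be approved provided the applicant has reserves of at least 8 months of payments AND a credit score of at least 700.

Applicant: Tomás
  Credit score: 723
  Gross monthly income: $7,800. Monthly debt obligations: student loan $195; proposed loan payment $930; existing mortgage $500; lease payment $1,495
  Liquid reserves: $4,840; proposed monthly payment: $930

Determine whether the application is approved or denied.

Credit score 723 ≥ 620 (meets base)
Total debts = (195 + 930 + 500 + 1,495) = 3,120. DTI = 3,120/7,800 = 40% > 36% — standard DTI limit exceeded.
Reserves = 4,840/930 = 5.2 months ≥ 4
40% falls in the override range (36%–41%), so the compensating-factor test applies.
Override check — reserves: 5.2 mo (short of 8); score: 723 (ok).
Compensating-factor requirement not fully met.

Denied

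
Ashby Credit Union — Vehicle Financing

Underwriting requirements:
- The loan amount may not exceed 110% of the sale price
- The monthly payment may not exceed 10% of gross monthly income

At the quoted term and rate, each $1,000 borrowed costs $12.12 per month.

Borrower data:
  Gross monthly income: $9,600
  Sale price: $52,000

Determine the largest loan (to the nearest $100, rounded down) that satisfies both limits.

Payment cap: 10% × $9,600 = $960/month.
At $12.12 per $1,000, that supports 960/12.12 × 1,000 ≈ $79,207 → $79,200.
LTV cap: 110% × $52,000 = $57,200 → $57,200.
Binding constraint: loan-to-value.

$57,200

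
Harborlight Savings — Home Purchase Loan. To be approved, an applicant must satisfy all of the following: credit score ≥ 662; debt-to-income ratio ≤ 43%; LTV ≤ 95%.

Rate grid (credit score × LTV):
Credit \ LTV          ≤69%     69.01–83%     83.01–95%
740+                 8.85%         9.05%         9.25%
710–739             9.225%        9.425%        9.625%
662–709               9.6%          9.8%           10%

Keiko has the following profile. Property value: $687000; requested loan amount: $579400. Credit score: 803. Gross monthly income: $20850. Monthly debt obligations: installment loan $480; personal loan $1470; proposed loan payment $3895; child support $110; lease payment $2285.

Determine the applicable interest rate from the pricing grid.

Credit score 803 ≥ 662; Total monthly debts = (480 + 1,470 + 3,895 + 110 + 2,285) = 8,240. DTI = 8,240/20,850 = 39.5% ≤ 43%
Loan-to-value = 579,400/687,000 = 84.3% — pass (95% max)
Score 803 is in the 740+ band; LTV 84.3% is in the 83.01–95% band → 9.25%.

9.25%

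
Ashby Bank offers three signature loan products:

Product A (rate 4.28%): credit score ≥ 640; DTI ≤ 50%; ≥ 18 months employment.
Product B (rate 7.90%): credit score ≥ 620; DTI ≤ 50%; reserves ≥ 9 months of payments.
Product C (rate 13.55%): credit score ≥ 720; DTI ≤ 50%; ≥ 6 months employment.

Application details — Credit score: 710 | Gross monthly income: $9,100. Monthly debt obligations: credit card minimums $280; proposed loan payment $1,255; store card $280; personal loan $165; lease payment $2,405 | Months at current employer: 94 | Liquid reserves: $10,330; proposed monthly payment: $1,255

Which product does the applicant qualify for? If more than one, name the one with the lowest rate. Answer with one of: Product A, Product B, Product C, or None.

Product A

Total debts = (280 + 1,255 + 280 + 165 + 2,405) = 4,385; DTI = 4,385/9,100 = 48.2%.
Reserves = 10,330/1,255 = 8.2 months.
Product A: score 710 ≥ 640; DTI 48.2% ≤ 50%; employment 94 ≥ 18 mo → qualifies.
Product B: score 710 ≥ 620; DTI 48.2% ≤ 50%; reserves 8.2 < 9 mo → does not qualify.
Product C: score 710 < 720; DTI 48.2% ≤ 50%; employment 94 ≥ 6 mo → does not qualify.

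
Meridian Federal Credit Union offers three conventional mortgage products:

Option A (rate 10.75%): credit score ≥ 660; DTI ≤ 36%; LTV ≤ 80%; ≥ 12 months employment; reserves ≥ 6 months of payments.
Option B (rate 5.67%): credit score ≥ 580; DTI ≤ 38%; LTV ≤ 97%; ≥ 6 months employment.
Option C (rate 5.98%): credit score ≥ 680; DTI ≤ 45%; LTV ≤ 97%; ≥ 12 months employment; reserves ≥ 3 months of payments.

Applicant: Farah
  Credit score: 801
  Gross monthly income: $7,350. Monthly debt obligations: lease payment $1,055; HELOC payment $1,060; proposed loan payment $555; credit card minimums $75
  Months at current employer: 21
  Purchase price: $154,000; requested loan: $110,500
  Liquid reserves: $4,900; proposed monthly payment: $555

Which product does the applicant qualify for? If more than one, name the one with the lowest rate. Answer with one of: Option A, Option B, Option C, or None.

Total debts = (1,055 + 1,060 + 555 + 75) = 2,745; DTI = 2,745/7,350 = 37.3%.
LTV = 110,500/154,000 = 71.8%.
Reserves = 4,900/555 = 8.8 months.
Option A: score 801 ≥ 660; DTI 37.3% > 36%; LTV 71.8% ≤ 80%; employment 21 ≥ 12 mo; reserves 8.8 ≥ 6 mo → does not qualify.
Option B: score 801 ≥ 580; DTI 37.3% ≤ 38%; LTV 71.8% ≤ 97%; employment 21 ≥ 6 mo → qualifies.
Option C: score 801 ≥ 680; DTI 37.3% ≤ 45%; LTV 71.8% ≤ 97%; employment 21 ≥ 12 mo; reserves 8.8 ≥ 3 mo → qualifies.
Qualifying: Option B, Option C. Lowest rate is 5.67% → Option B.

Option B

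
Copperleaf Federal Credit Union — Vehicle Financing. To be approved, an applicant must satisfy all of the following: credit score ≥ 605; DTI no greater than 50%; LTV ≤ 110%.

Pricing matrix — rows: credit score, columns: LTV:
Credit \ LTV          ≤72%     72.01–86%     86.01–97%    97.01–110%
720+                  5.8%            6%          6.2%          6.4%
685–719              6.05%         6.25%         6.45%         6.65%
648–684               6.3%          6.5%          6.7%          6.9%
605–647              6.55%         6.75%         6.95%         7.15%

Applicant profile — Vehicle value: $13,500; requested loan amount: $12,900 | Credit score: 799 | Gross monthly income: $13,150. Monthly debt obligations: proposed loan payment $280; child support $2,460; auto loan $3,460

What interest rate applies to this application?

6.2%

Credit score 799 ≥ 605; Total monthly debts = (280 + 2,460 + 3,460) = 6,200. DTI: 6,200 ÷ 13,150 = 47.1%, within the 50% cap
LTV = 12,900/13,500 = 95.6% ≤ 110%
Row: 799 falls in 720+. Column: 95.6% falls in 86.01–97%. Rate = 6.2%.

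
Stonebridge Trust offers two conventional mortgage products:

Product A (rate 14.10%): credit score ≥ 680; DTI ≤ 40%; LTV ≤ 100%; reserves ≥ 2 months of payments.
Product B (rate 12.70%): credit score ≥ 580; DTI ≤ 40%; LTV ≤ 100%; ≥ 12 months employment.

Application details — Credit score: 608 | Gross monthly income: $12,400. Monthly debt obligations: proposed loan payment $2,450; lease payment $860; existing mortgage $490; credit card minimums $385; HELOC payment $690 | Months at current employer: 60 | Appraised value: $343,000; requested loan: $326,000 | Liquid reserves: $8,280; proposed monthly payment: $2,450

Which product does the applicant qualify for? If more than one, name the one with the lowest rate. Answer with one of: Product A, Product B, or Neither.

Total debts = (2,450 + 860 + 490 + 385 + 690) = 4,875; DTI = 4,875/12,400 = 39.3%.
LTV = 326,000/343,000 = 95%.
Reserves = 8,280/2,450 = 3.4 months.
Product A: score 608 < 680; DTI 39.3% ≤ 40%; LTV 95% ≤ 100%; reserves 3.4 ≥ 2 mo → does not qualify.
Product B: score 608 ≥ 580; DTI 39.3% ≤ 40%; LTV 95% ≤ 100%; employment 60 ≥ 12 mo → qualifies.

Product B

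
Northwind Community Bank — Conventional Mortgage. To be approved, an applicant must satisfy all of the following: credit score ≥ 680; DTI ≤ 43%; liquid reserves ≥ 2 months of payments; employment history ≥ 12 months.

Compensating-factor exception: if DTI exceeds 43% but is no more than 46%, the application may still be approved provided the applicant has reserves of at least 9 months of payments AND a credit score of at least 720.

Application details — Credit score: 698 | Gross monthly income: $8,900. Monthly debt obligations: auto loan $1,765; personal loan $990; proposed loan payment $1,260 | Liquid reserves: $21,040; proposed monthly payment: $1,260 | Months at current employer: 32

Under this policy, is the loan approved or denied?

Denied

Credit score 698 ≥ 680 (meets base)
Total debts = (1,765 + 990 + 1,260) = 4,015. DTI = 4,015/8,900 = 45.1% > 43% — standard DTI limit exceeded.
Reserves = 21,040/1,260 = 16.7 months ≥ 2
Employment 32 ≥ 12 months
DTI 45.1% is within the 43%–46% exception band; checking compensating factors.
Override check — reserves: 16.7 mo (ok); score: 698 (below 720).
Compensating-factor requirement not fully met.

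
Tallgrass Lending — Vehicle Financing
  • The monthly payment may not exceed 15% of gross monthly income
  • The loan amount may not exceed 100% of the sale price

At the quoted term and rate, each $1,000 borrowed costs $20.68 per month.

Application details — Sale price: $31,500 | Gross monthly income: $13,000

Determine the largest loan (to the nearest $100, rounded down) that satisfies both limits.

$31,500

Payment cap: 15% × $13,000 = $1,950/month.
At $20.68 per $1,000, that supports 1,950/20.68 × 1,000 ≈ $94,294 → $94,200.
LTV cap: 100% × $31,500 = $31,500 → $31,500.
Binding constraint: loan-to-value.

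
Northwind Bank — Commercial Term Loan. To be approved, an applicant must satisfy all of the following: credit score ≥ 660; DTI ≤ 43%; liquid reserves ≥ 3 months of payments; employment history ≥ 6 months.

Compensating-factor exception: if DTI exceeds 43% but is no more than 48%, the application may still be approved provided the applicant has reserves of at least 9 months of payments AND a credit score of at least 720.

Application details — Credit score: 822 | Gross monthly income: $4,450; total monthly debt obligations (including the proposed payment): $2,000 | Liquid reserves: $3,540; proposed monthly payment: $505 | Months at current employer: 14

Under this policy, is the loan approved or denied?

Denied

Credit score 822 ≥ 660 (meets base)
DTI: 2,000 ÷ 4,450 = 44.9%, over the 43% base limit.
Reserves: 3,540 ÷ 505 = 7.0 months (meets 3-month minimum)
Employment 14 ≥ 6 months
44.9% falls in the override range (43%–48%), so the compensating-factor test applies.
Override check — reserves: 7.0 mo (short of 9); score: 822 (ok).
Compensating-factor requirement not fully met.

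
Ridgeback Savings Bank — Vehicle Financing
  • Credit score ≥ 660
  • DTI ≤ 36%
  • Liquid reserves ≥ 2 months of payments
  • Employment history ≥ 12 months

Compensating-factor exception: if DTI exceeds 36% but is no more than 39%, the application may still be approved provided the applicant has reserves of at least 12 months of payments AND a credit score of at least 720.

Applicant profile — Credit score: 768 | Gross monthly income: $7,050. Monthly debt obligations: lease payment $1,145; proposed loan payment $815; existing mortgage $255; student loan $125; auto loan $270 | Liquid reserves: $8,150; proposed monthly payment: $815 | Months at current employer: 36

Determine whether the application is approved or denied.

Denied

Credit score 768 ≥ 660 (meets base)
Total debts = (1,145 + 815 + 255 + 125 + 270) = 2,610. DTI = 2,610/7,050 = 37% > 36% — standard DTI limit exceeded.
Reserves: 8,150 ÷ 815 = 10.0 months (meets 2-month minimum)
Employment 36 ≥ 12 months
DTI 37% is within the 36%–39% exception band; checking compensating factors.
Reserves 10.0 < 12 months; credit score 768 ≥ 720.
Override conditions not both satisfied; exception does not apply.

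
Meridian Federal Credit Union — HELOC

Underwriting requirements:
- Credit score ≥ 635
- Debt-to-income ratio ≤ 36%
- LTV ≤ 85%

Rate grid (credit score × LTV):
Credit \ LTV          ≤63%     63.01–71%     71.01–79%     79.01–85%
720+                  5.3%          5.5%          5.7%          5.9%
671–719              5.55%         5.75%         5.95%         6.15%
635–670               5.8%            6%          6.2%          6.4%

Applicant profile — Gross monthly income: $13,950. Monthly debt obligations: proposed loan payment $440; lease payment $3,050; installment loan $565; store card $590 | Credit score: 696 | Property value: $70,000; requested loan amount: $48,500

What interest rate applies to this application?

Credit score 696 ≥ 635; Total monthly debts = (440 + 3,050 + 565 + 590) = 4,645. DTI: 4,645 ÷ 13,950 = 33.3%, within the 36% cap
LTV: 48,500 ÷ 70,000 = 69.3%, within 85% cap
Score 696 is in the 671–719 band; LTV 69.3% is in the 63.01–71% band → 5.75%.

5.75%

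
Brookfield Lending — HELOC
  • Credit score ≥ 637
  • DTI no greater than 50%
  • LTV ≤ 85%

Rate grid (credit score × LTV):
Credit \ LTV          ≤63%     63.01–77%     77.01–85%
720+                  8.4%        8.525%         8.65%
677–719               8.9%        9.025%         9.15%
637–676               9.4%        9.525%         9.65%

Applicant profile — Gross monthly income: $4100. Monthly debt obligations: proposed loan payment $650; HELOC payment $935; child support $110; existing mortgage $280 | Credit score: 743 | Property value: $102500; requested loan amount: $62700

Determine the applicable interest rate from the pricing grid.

Credit score 743 ≥ 637; Total monthly debts = (650 + 935 + 110 + 280) = 1,975. DTI = 1,975/4,100 = 48.2% ≤ 50%
Loan-to-value = 62,700/102,500 = 61.2% — pass (85% max)
Row: 743 falls in 720+. Column: 61.2% falls in ≤63%. Rate = 8.4%.

8.4%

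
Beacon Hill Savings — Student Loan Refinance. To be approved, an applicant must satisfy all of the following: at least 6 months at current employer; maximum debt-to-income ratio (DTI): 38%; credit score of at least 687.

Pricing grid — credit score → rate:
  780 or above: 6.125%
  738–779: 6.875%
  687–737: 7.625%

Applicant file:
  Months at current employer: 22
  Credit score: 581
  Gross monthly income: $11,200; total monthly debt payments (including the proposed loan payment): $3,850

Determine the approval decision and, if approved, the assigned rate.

Denied

Credit score 581 < 687 (below minimum)
DTI = 3,850/11,200 = 34.4% ≤ 38%
Employment 22 ≥ 6 months
Not all requirements met → denied.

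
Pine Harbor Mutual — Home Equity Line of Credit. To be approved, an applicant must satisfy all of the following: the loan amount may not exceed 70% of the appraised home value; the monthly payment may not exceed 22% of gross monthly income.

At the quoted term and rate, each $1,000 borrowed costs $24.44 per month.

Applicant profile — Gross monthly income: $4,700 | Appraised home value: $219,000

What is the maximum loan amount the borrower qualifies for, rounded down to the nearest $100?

Payment cap: 22% × $4,700 = $1,034/month.
At $24.44 per $1,000, that supports 1,034/24.44 × 1,000 ≈ $42,307 → $42,300.
LTV cap: 70% × $219,000 = $153,300 → $153,300.
Binding constraint: payment-to-income.

$42,300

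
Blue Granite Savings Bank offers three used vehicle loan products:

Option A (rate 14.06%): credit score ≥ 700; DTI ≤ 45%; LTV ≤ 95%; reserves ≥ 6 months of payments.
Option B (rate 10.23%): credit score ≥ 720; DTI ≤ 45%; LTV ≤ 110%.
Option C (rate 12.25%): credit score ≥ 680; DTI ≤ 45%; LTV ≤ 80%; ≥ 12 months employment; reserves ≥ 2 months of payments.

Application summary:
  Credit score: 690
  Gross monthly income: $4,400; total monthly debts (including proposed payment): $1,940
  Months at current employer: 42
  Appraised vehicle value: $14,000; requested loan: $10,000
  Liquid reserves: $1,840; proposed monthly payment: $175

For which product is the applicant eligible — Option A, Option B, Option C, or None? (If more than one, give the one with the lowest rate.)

DTI = 1,940/4,400 = 44.1%.
LTV = 10,000/14,000 = 71.4%.
Reserves = 1,840/175 = 10.5 months.
Option A: score 690 < 700; DTI 44.1% ≤ 45%; LTV 71.4% ≤ 95%; reserves 10.5 ≥ 6 mo → does not qualify.
Option B: score 690 < 720; DTI 44.1% ≤ 45%; LTV 71.4% ≤ 110% → does not qualify.
Option C: score 690 ≥ 680; DTI 44.1% ≤ 45%; LTV 71.4% ≤ 80%; employment 42 ≥ 12 mo; reserves 10.5 ≥ 2 mo → qualifies.

Option C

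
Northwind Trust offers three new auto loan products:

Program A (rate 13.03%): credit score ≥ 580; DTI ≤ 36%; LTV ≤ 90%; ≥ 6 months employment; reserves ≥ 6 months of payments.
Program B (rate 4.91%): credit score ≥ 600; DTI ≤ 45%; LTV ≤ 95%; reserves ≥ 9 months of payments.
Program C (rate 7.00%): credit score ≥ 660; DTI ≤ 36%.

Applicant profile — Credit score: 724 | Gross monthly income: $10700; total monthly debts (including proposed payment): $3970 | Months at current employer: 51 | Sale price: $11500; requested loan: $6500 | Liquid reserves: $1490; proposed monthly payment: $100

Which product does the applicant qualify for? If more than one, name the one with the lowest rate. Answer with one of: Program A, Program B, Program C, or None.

Program B

DTI = 3,970/10,700 = 37.1%.
LTV = 6,500/11,500 = 56.5%.
Reserves = 1,490/100 = 14.9 months.
Program A: score 724 ≥ 580; DTI 37.1% > 36%; LTV 56.5% ≤ 90%; employment 51 ≥ 6 mo; reserves 14.9 ≥ 6 mo → does not qualify.
Program B: score 724 ≥ 600; DTI 37.1% ≤ 45%; LTV 56.5% ≤ 95%; reserves 14.9 ≥ 9 mo → qualifies.
Program C: score 724 ≥ 660; DTI 37.1% > 36% → does not qualify.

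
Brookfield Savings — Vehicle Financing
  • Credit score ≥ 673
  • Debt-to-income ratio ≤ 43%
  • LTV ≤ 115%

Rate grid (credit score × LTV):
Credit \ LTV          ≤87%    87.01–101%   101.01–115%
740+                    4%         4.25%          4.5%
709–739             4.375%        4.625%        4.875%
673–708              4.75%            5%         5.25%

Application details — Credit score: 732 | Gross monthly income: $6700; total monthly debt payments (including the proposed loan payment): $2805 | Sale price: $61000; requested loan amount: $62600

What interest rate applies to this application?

Credit score 732 ≥ 673; Debt-to-income = 2,805/6,700 = 41.9% — meets 43% limit
LTV: 62,600 ÷ 61,000 = 102.6%, within 115% cap
Row: 732 falls in 709–739. Column: 102.6% falls in 101.01–115%. Rate = 4.875%.

4.875%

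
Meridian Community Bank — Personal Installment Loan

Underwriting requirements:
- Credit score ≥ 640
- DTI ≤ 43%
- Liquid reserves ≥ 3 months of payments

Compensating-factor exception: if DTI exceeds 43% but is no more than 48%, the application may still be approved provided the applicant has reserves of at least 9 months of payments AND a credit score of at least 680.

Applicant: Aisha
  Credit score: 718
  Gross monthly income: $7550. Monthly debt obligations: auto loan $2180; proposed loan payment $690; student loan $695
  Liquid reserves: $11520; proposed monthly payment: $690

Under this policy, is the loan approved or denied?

Approved

Credit score 718 ≥ 640 (meets base)
Total debts = (2,180 + 690 + 695) = 3,565. DTI: 3,565 ÷ 7,550 = 47.2%, over the 43% base limit.
Reserves = 11,520/690 = 16.7 months ≥ 3
DTI 47.2% is within the 43%–48% exception band; checking compensating factors.
Reserves 16.7 ≥ 9 months; credit score 718 ≥ 680.
Both compensating conditions met → exception applies.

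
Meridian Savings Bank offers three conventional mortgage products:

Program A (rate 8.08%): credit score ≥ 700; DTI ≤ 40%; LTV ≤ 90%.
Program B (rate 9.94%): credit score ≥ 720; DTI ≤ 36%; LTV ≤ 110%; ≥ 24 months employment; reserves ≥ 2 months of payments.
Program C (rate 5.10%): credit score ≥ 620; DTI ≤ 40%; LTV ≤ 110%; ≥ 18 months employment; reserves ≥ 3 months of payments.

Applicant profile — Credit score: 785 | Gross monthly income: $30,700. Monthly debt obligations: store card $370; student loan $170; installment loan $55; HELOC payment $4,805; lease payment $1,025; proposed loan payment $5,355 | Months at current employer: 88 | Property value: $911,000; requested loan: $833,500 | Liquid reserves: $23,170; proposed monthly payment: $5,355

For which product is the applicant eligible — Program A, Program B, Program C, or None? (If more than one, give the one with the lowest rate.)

Program C

Total debts = (370 + 170 + 55 + 4,805 + 1,025 + 5,355) = 11,780; DTI = 11,780/30,700 = 38.4%.
LTV = 833,500/911,000 = 91.5%.
Reserves = 23,170/5,355 = 4.3 months.
Program A: score 785 ≥ 700; DTI 38.4% ≤ 40%; LTV 91.5% > 90% → does not qualify.
Program B: score 785 ≥ 720; DTI 38.4% > 36%; LTV 91.5% ≤ 110%; employment 88 ≥ 24 mo; reserves 4.3 ≥ 2 mo → does not qualify.
Program C: score 785 ≥ 620; DTI 38.4% ≤ 40%; LTV 91.5% ≤ 110%; employment 88 ≥ 18 mo; reserves 4.3 ≥ 3 mo → qualifies.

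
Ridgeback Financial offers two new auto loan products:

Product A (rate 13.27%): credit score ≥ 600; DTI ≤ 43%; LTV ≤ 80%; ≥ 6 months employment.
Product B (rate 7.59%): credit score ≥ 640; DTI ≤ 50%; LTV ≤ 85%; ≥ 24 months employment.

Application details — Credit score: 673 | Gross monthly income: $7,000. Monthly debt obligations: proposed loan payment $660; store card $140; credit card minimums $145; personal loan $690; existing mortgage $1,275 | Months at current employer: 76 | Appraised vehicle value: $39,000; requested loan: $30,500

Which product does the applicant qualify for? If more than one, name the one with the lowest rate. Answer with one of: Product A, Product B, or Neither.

Total debts = (660 + 140 + 145 + 690 + 1,275) = 2,910; DTI = 2,910/7,000 = 41.6%.
LTV = 30,500/39,000 = 78.2%.
Product A: score 673 ≥ 600; DTI 41.6% ≤ 43%; LTV 78.2% ≤ 80%; employment 76 ≥ 6 mo → qualifies.
Product B: score 673 ≥ 640; DTI 41.6% ≤ 50%; LTV 78.2% ≤ 85%; employment 76 ≥ 24 mo → qualifies.
Qualifying: Product A, Product B. Lowest rate is 7.59% → Product B.

Product B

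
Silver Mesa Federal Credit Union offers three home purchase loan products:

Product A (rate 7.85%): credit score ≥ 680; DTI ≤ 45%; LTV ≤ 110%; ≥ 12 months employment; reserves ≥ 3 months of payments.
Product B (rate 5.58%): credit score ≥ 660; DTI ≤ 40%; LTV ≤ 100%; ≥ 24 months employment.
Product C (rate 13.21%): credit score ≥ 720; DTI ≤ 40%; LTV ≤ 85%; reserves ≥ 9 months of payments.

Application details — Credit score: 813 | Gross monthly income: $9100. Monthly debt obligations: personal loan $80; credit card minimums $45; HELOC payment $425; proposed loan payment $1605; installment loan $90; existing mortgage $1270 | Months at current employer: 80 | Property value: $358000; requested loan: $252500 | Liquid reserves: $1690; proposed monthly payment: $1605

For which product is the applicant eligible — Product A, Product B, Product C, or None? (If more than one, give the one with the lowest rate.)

Product B

Total debts = (80 + 45 + 425 + 1,605 + 90 + 1,270) = 3,515; DTI = 3,515/9,100 = 38.6%.
LTV = 252,500/358,000 = 70.5%.
Reserves = 1,690/1,605 = 1.1 months.
Product A: score 813 ≥ 680; DTI 38.6% ≤ 45%; LTV 70.5% ≤ 110%; employment 80 ≥ 12 mo; reserves 1.1 < 3 mo → does not qualify.
Product B: score 813 ≥ 660; DTI 38.6% ≤ 40%; LTV 70.5% ≤ 100%; employment 80 ≥ 24 mo → qualifies.
Product C: score 813 ≥ 720; DTI 38.6% ≤ 40%; LTV 70.5% ≤ 85%; reserves 1.1 < 9 mo → does not qualify.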